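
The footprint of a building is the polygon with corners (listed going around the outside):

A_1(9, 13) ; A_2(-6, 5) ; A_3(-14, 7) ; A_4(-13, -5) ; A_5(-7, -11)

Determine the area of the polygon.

Apply the shoelace (surveyor's) formula: 2A = Σ (x_i·y_{i+1} − x_{i+1}·y_i), indices taken mod 5.
A_1→A_2: (9)(5) − (-6)(13) = 123
A_2→A_3: (-6)(7) − (-14)(5) = 28
A_3→A_4: (-14)(-5) − (-13)(7) = 161
A_4→A_5: (-13)(-11) − (-7)(-5) = 108
A_5→A_1: (-7)(13) − (9)(-11) = 8
Σ = 428
Area = |Σ|/2 = 214.

214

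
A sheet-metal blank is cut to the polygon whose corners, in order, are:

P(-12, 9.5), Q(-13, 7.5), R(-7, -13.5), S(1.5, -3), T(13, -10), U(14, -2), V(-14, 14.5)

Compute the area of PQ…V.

328.375

Σ = (33.5) + (228) + (41.25) + (24) + (114) + (175) + (41) = 656.75
Area = |Σ|/2 = 328.375.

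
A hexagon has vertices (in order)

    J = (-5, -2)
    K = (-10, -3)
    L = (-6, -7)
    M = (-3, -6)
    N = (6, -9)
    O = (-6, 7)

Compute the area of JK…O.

80

Apply Gauss's area formula: 2A = Σ (x_i·y_{i+1} − x_{i+1}·y_i), indices taken mod 6.
Σ = (-5) + (52) + (15) + (63) + (-12) + (47) = 160
Area = |Σ|/2 = 80.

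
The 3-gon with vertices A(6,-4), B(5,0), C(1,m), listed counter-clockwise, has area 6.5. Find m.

3

The doubled signed area Σ (x_i y_{i+1} − x_{i+1} y_i) is linear in m.
With m=0 it equals 16; the coefficient of m is -1 (from the two edges through C).
So -1·m + 16 = 2·6.5 = 13 ⇒ m = 3.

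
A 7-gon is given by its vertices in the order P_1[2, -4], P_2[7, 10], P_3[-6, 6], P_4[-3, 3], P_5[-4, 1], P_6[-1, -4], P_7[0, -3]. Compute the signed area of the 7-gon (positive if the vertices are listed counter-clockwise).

92.5

Apply the shoelace formula: 2A = Σ (x_i·y_{i+1} − x_{i+1}·y_i), indices taken mod 7.
Cross-terms: 48, 102, 0, 9, 17, 3, 6  ⇒  Σ = 185
Signed area = Σ/2 = 92.5 (positive ⇒ counter-clockwise traversal).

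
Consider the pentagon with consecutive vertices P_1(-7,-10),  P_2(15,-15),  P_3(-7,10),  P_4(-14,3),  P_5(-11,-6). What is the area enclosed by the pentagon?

302

Σ = (255) + (45) + (119) + (117) + (68) = 604
Area = |Σ|/2 = 302.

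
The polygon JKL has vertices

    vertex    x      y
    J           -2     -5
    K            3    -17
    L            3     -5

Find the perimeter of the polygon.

30

|JK| = √((5)² + (-12)²) = √169 = 13
|KL| = √((0)² + (12)²) = √144 = 12
|LJ| = √((-5)² + (0)²) = √25 = 5
Perimeter = 13 + 12 + 5 = 30.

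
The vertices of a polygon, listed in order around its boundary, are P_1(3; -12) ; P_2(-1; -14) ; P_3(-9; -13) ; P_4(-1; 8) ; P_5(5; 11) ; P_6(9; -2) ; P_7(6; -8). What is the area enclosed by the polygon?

Apply Gauss's area formula: 2A = Σ (x_i·y_{i+1} − x_{i+1}·y_i), indices taken mod 7.
Σ = (-54) + (-113) + (-85) + (-51) + (-109) + (-60) + (-48) = -520
Area = |Σ|/2 = 260.

260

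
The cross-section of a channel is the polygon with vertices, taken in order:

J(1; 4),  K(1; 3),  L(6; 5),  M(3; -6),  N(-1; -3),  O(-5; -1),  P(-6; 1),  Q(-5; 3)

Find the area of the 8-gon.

70.5

Apply Gauss's area formula: 2A = Σ (x_i·y_{i+1} − x_{i+1}·y_i), indices taken mod 8.
Σ = (-1) + (-13) + (-51) + (-15) + (-14) + (-11) + (-13) + (-23) = -141
Area = |Σ|/2 = 70.5.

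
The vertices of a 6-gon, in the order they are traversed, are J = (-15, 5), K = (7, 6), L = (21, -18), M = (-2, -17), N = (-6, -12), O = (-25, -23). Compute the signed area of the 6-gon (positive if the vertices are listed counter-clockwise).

-740

Apply the surveyor's formula: 2A = Σ (x_i·y_{i+1} − x_{i+1}·y_i), indices taken mod 6.
Σ = (-125) + (-252) + (-393) + (-78) + (-162) + (-470) = -1480
Signed area = Σ/2 = -740 (negative ⇒ clockwise traversal).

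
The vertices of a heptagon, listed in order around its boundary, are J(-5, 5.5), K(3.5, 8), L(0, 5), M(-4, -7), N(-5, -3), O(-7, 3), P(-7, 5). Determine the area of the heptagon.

54.125

Apply Gauss's area formula: 2A = Σ (x_i·y_{i+1} − x_{i+1}·y_i), indices taken mod 7.
Σ = (-59.25) + (17.5) + (20) + (-23) + (-36) + (-14) + (-13.5) = -108.25
Area = |Σ|/2 = 54.125.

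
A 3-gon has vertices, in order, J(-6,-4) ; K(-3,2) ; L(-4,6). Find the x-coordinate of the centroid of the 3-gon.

-13/3

Apply the surveyor's formula. First the cross-terms c_i = x_i·y_{i+1} − x_{i+1}·y_i:
  -24, -10, 52  ⇒  2A = 18, A = 9.
Then Σ (x_i + x_{i+1})·c_i = -234, so x̄ = -234 / (6·9) = -13/3.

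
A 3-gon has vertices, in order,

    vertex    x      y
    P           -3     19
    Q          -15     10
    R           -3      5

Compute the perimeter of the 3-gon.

|PQ| = √((-12)² + (-9)²) = √225 = 15
|QR| = √((12)² + (-5)²) = √169 = 13
|RP| = √((0)² + (14)²) = √196 = 14
Perimeter = 15 + 13 + 14 = 42.

42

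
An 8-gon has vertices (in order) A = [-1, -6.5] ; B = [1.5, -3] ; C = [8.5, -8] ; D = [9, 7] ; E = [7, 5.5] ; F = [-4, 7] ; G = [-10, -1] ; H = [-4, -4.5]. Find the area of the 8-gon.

182.875

Σ = (12.75) + (13.5) + (131.5) + (0.5) + (71) + (74) + (41) + (21.5) = 365.75
Area = |Σ|/2 = 182.875.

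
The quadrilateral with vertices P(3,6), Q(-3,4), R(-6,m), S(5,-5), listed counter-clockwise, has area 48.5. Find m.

Write out the shoelace sum; only the two edges meeting at R involve m:
2·Area = [((-3)·m − (-6)·4) + ((-6)·(-5) − 5·m)] + 75
       = -8·m + 129 = 97
⇒ m = 4.

4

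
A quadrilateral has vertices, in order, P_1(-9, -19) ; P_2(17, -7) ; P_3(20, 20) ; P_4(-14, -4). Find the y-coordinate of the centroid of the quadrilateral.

Apply the shoelace (surveyor's) formula. First the cross-terms c_i = x_i·y_{i+1} − x_{i+1}·y_i:
  386, 480, 200, 230  ⇒  2A = 1296, A = 648.
Then Σ (y_i + y_{i+1})·c_i = -5886, so ȳ = -5886 / (6·648) = -109/72.

-109/72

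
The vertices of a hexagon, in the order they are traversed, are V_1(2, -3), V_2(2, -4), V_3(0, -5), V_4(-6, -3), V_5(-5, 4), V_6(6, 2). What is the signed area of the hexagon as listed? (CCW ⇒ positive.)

-68.5

Apply the shoelace (surveyor's) formula: 2A = Σ (x_i·y_{i+1} − x_{i+1}·y_i), indices taken mod 6.
Σ = (-2) + (-10) + (-30) + (-39) + (-34) + (-22) = -137
Signed area = Σ/2 = -68.5 (negative ⇒ clockwise traversal).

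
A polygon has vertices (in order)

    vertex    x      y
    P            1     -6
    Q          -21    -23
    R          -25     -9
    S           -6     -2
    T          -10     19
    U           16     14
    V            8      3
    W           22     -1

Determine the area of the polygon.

Cross-terms: -149, -386, -4, -134, -444, -64, -74, -131  ⇒  Σ = -1386
Area = |Σ|/2 = 693.

693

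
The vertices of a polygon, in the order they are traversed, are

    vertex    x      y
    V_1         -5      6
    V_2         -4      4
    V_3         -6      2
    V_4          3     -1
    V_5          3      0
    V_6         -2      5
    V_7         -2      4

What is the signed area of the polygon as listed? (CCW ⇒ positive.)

Apply the shoelace formula: 2A = Σ (x_i·y_{i+1} − x_{i+1}·y_i), indices taken mod 7.
Cross-terms: 4, 16, 0, 3, 15, 2, 8  ⇒  Σ = 48
Signed area = Σ/2 = 24 (positive ⇒ counter-clockwise traversal).

24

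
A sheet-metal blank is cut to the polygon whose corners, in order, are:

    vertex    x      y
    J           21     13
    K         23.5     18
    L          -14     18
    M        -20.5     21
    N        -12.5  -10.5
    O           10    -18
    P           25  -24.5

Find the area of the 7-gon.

Apply the surveyor's formula: 2A = Σ (x_i·y_{i+1} − x_{i+1}·y_i), indices taken mod 7.
J→K: (21)(18) − (23.5)(13) = 72.5
K→L: (23.5)(18) − (-14)(18) = 675
L→M: (-14)(21) − (-20.5)(18) = 75
M→N: (-20.5)(-10.5) − (-12.5)(21) = 477.75
N→O: (-12.5)(-18) − (10)(-10.5) = 330
O→P: (10)(-24.5) − (25)(-18) = 205
P→J: (25)(13) − (21)(-24.5) = 839.5
Σ = 2674.75
Area = |Σ|/2 = 1337.375.

1337.375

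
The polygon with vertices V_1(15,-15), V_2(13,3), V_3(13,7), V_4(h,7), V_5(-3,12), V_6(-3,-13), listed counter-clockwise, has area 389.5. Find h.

Write out the shoelace sum; only the two edges meeting at V_4 involve h:
2·Area = [(13·7 − h·7) + (h·12 − (-3)·7)] + 607
       = 5·h + 719 = 779
⇒ h = 12.

12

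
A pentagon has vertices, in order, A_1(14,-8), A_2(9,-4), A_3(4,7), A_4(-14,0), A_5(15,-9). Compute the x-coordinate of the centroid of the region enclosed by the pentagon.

11/15

Apply the shoelace formula. First the cross-terms c_i = x_i·y_{i+1} − x_{i+1}·y_i:
  16, 79, 98, 126, 6  ⇒  2A = 325, A = 162.5.
Then Σ (x_i + x_{i+1})·c_i = 715, so x̄ = 715 / (6·162.5) = 11/15.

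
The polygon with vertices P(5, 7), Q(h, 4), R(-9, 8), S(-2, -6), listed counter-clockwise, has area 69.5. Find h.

The doubled signed area Σ (x_i y_{i+1} − x_{i+1} y_i) is linear in h.
With h=0 it equals 142; the coefficient of h is 1 (from the two edges through Q).
So 1·h + 142 = 2·69.5 = 139 ⇒ h = -3.

-3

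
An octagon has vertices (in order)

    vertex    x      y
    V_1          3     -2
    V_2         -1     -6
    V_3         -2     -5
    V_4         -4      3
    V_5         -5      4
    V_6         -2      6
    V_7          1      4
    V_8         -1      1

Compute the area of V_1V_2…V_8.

Σ = (-20) + (-7) + (-26) + (-1) + (-22) + (-14) + (5) + (-1) = -86
Area = |Σ|/2 = 43.

43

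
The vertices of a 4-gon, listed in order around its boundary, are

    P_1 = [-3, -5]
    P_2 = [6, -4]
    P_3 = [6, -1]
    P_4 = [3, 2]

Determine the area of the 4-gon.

33

Apply the shoelace (surveyor's) formula: 2A = Σ (x_i·y_{i+1} − x_{i+1}·y_i), indices taken mod 4.
Σ = (42) + (18) + (15) + (-9) = 66
Area = |Σ|/2 = 33.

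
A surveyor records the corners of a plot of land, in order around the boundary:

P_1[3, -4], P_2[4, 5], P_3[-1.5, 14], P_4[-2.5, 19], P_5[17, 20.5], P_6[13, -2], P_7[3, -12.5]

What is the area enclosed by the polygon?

352.375

Apply the surveyor's formula: 2A = Σ (x_i·y_{i+1} − x_{i+1}·y_i), indices taken mod 7.
Cross-terms: 31, 63.5, 6.5, -374.25, -300.5, -156.5, 25.5  ⇒  Σ = -704.75
Area = |Σ|/2 = 352.375.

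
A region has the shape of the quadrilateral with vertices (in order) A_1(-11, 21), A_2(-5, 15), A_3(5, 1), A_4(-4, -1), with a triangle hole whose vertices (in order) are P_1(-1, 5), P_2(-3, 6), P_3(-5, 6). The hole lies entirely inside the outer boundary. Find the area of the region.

117

Outer boundary:
Apply Gauss's area formula: 2A = Σ (x_i·y_{i+1} − x_{i+1}·y_i), indices taken mod 4.
Σ = (-60) + (-80) + (-1) + (-95) = -236
Area = |Σ|/2 = 118.
Hole:
Apply the shoelace formula: 2A = Σ (x_i·y_{i+1} − x_{i+1}·y_i), indices taken mod 3.
Cross-terms: 9, 12, -19  ⇒  Σ = 2
Area = |Σ|/2 = 1.
Net area = 118 − 1 = 117.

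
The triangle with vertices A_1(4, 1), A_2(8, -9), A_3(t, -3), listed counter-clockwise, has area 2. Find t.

The doubled signed area Σ (x_i y_{i+1} − x_{i+1} y_i) is linear in t.
With t=0 it equals -56; the coefficient of t is 10 (from the two edges through A_3).
So 10·t + -56 = 2·2 = 4 ⇒ t = 6.

6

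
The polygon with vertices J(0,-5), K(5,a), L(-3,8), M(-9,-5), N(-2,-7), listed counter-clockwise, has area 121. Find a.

9

The doubled signed area Σ (x_i y_{i+1} − x_{i+1} y_i) is linear in a.
With a=0 it equals 215; the coefficient of a is 3 (from the two edges through K).
So 3·a + 215 = 2·121 = 242 ⇒ a = 9.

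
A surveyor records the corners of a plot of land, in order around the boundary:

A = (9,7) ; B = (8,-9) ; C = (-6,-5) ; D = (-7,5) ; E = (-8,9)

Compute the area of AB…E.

228

Apply Gauss's area formula: 2A = Σ (x_i·y_{i+1} − x_{i+1}·y_i), indices taken mod 5.
A→B: (9)(-9) − (8)(7) = -137
B→C: (8)(-5) − (-6)(-9) = -94
C→D: (-6)(5) − (-7)(-5) = -65
D→E: (-7)(9) − (-8)(5) = -23
E→A: (-8)(7) − (9)(9) = -137
Σ = -456
Area = |Σ|/2 = 228.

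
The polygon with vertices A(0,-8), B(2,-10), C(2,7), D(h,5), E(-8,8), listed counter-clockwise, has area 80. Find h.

-4

Write out the shoelace sum; only the two edges meeting at D involve h:
2·Area = [(2·5 − h·7) + (h·8 − (-8)·5)] + 114
       = 1·h + 164 = 160
⇒ h = -4.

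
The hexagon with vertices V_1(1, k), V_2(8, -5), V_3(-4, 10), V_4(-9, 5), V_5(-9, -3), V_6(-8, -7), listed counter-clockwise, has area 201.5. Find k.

Write out the shoelace sum; only the two edges meeting at V_1 involve k:
2·Area = [((-8)·k − 1·(-7)) + (1·(-5) − 8·k)] + 241
       = -16·k + 243 = 403
⇒ k = -10.

-10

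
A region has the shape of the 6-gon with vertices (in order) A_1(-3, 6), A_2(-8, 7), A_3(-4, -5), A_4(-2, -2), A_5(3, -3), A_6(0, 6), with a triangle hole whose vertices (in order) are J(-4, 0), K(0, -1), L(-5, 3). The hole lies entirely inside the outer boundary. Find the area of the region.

65

Outer boundary:
Apply the shoelace formula: 2A = Σ (x_i·y_{i+1} − x_{i+1}·y_i), indices taken mod 6.
Σ = (27) + (68) + (-2) + (12) + (18) + (18) = 141
Area = |Σ|/2 = 70.5.
Hole:
J→K: (-4)(-1) − (0)(0) = 4
K→L: (0)(3) − (-5)(-1) = -5
L→J: (-5)(0) − (-4)(3) = 12
Σ = 11
Area = |Σ|/2 = 5.5.
Net area = 70.5 − 5.5 = 65.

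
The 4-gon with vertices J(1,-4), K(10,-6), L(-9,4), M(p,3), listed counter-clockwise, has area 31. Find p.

Write out the shoelace sum; only the two edges meeting at M involve p:
2·Area = [((-9)·3 − p·4) + (p·(-4) − 1·3)] + 20
       = -8·p + -10 = 62
⇒ p = -9.

-9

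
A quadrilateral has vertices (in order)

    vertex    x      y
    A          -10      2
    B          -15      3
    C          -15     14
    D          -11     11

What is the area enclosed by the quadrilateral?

44

Σ = (0) + (-165) + (-11) + (88) = -88
Area = |Σ|/2 = 44.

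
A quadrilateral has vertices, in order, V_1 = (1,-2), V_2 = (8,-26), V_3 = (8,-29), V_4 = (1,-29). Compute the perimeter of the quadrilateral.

62

|V_1V_2| = √((7)² + (-24)²) = √625 = 25
|V_2V_3| = √((0)² + (-3)²) = √9 = 3
|V_3V_4| = √((-7)² + (0)²) = √49 = 7
|V_4V_1| = √((0)² + (27)²) = √729 = 27
Perimeter = 25 + 3 + 7 + 27 = 62.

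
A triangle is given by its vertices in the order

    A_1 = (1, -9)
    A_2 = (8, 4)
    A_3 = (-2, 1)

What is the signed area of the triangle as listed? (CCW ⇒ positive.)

54.5

Apply the shoelace formula: 2A = Σ (x_i·y_{i+1} − x_{i+1}·y_i), indices taken mod 3.
Cross-terms: 76, 16, 17  ⇒  Σ = 109
Signed area = Σ/2 = 54.5 (positive ⇒ counter-clockwise traversal).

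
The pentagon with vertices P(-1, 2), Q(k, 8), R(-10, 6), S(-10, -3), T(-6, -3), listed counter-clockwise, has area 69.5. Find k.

Write out the shoelace sum; only the two edges meeting at Q involve k:
2·Area = [((-1)·8 − k·2) + (k·6 − (-10)·8)] + 87
       = 4·k + 159 = 139
⇒ k = -5.

-5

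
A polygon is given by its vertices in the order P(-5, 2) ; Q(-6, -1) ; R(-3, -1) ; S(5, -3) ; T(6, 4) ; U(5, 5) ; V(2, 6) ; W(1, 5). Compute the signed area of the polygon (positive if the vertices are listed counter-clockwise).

Cross-terms: 17, 3, 14, 38, 10, 20, 4, 27  ⇒  Σ = 133
Signed area = Σ/2 = 66.5 (positive ⇒ counter-clockwise traversal).

66.5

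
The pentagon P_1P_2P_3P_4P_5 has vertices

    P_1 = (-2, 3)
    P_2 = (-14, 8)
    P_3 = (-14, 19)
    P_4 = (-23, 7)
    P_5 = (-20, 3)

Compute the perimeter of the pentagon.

|P_1P_2| = √((-12)² + (5)²) = √169 = 13
|P_2P_3| = √((0)² + (11)²) = √121 = 11
|P_3P_4| = √((-9)² + (-12)²) = √225 = 15
|P_4P_5| = √((3)² + (-4)²) = √25 = 5
|P_5P_1| = √((18)² + (0)²) = √324 = 18
Perimeter = 13 + 11 + 15 + 5 + 18 = 62.

62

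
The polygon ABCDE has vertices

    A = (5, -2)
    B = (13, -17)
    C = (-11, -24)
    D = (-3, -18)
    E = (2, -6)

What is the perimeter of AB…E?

|AB| = √((8)² + (-15)²) = √289 = 17
|BC| = √((-24)² + (-7)²) = √625 = 25
|CD| = √((8)² + (6)²) = √100 = 10
|DE| = √((5)² + (12)²) = √169 = 13
|EA| = √((3)² + (4)²) = √25 = 5
Perimeter = 17 + 25 + 10 + 13 + 5 = 70.

70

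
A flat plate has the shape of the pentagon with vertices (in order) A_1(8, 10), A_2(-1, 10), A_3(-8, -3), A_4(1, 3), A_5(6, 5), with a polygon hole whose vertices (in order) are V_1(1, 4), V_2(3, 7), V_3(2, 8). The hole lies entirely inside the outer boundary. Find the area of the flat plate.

77

Outer boundary:
Apply the shoelace formula: 2A = Σ (x_i·y_{i+1} − x_{i+1}·y_i), indices taken mod 5.
Σ = (90) + (83) + (-21) + (-13) + (20) = 159
Area = |Σ|/2 = 79.5.
Hole:
Apply the shoelace formula: 2A = Σ (x_i·y_{i+1} − x_{i+1}·y_i), indices taken mod 3.
Σ = (-5) + (10) + (0) = 5
Area = |Σ|/2 = 2.5.
Net area = 79.5 − 2.5 = 77.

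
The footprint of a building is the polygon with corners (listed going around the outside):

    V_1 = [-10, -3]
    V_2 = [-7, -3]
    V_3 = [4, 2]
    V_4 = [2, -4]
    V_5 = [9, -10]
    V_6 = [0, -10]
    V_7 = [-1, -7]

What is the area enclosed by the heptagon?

Apply Gauss's area formula: 2A = Σ (x_i·y_{i+1} − x_{i+1}·y_i), indices taken mod 7.
Σ = (9) + (-2) + (-20) + (16) + (-90) + (-10) + (-67) = -164
Area = |Σ|/2 = 82.

82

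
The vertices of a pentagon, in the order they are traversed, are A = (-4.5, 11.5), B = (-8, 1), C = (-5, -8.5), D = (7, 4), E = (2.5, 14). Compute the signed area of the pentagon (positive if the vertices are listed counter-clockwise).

189.875

A→B: (-4.5)(1) − (-8)(11.5) = 87.5
B→C: (-8)(-8.5) − (-5)(1) = 73
C→D: (-5)(4) − (7)(-8.5) = 39.5
D→E: (7)(14) − (2.5)(4) = 88
E→A: (2.5)(11.5) − (-4.5)(14) = 91.75
Σ = 379.75
Signed area = Σ/2 = 189.875 (positive ⇒ counter-clockwise traversal).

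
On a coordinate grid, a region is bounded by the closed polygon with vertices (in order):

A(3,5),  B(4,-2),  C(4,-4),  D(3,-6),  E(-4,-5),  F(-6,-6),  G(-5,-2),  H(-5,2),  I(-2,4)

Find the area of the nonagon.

Apply the shoelace formula: 2A = Σ (x_i·y_{i+1} − x_{i+1}·y_i), indices taken mod 9.
Σ = (-26) + (-8) + (-12) + (-39) + (-6) + (-18) + (-20) + (-16) + (-22) = -167
Area = |Σ|/2 = 83.5.

83.5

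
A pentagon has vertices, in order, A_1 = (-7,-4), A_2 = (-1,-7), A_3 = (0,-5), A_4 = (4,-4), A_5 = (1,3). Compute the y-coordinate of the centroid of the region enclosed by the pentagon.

Apply the shoelace (surveyor's) formula. First the cross-terms c_i = x_i·y_{i+1} − x_{i+1}·y_i:
  45, 5, 20, 16, 17  ⇒  2A = 103, A = 51.5.
Then Σ (y_i + y_{i+1})·c_i = -768, so ȳ = -768 / (6·51.5) = -256/103.

-256/103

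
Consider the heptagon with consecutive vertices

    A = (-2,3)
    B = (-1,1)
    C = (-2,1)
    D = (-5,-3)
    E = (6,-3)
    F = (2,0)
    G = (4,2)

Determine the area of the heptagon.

Apply Gauss's area formula: 2A = Σ (x_i·y_{i+1} − x_{i+1}·y_i), indices taken mod 7.
Σ = (1) + (1) + (11) + (33) + (6) + (4) + (16) = 72
Area = |Σ|/2 = 36.

36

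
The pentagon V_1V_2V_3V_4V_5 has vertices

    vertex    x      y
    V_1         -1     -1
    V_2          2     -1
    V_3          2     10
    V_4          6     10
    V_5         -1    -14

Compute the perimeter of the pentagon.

|V_1V_2| = √((3)² + (0)²) = √9 = 3
|V_2V_3| = √((0)² + (11)²) = √121 = 11
|V_3V_4| = √((4)² + (0)²) = √16 = 4
|V_4V_5| = √((-7)² + (-24)²) = √625 = 25
|V_5V_1| = √((0)² + (13)²) = √169 = 13
Perimeter = 3 + 11 + 4 + 25 + 13 = 56.

56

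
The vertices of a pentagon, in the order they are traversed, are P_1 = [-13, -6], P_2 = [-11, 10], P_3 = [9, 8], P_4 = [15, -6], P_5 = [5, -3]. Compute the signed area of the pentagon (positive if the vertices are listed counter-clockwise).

-316

Apply the surveyor's formula: 2A = Σ (x_i·y_{i+1} − x_{i+1}·y_i), indices taken mod 5.
P_1→P_2: (-13)(10) − (-11)(-6) = -196
P_2→P_3: (-11)(8) − (9)(10) = -178
P_3→P_4: (9)(-6) − (15)(8) = -174
P_4→P_5: (15)(-3) − (5)(-6) = -15
P_5→P_1: (5)(-6) − (-13)(-3) = -69
Σ = -632
Signed area = Σ/2 = -316 (negative ⇒ clockwise traversal).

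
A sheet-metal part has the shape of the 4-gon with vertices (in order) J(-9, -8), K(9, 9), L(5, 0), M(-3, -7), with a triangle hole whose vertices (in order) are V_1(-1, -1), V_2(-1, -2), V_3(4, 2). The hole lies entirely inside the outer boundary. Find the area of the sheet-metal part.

Outer boundary:
Apply Gauss's area formula: 2A = Σ (x_i·y_{i+1} − x_{i+1}·y_i), indices taken mod 4.
J→K: (-9)(9) − (9)(-8) = -9
K→L: (9)(0) − (5)(9) = -45
L→M: (5)(-7) − (-3)(0) = -35
M→J: (-3)(-8) − (-9)(-7) = -39
Σ = -128
Area = |Σ|/2 = 64.
Hole:
Apply Gauss's area formula: 2A = Σ (x_i·y_{i+1} − x_{i+1}·y_i), indices taken mod 3.
V_1→V_2: (-1)(-2) − (-1)(-1) = 1
V_2→V_3: (-1)(2) − (4)(-2) = 6
V_3→V_1: (4)(-1) − (-1)(2) = -2
Σ = 5
Area = |Σ|/2 = 2.5.
Net area = 64 − 2.5 = 61.5.

61.5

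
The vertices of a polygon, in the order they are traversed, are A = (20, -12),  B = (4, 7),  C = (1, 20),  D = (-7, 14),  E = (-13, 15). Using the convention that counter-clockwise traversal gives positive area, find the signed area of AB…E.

Cross-terms: 188, 73, 154, 77, -144  ⇒  Σ = 348
Signed area = Σ/2 = 174 (positive ⇒ counter-clockwise traversal).

174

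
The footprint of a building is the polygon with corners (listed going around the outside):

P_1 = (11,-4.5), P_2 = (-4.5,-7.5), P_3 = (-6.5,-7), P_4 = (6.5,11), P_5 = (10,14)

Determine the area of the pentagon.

182

Σ = (-102.75) + (-17.25) + (-26) + (-19) + (-199) = -364
Area = |Σ|/2 = 182.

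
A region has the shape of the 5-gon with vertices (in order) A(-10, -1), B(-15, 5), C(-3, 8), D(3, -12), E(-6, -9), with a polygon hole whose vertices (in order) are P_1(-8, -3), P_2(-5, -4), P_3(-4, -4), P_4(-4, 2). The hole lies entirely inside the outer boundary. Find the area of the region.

Outer boundary:
Apply Gauss's area formula: 2A = Σ (x_i·y_{i+1} − x_{i+1}·y_i), indices taken mod 5.
A→B: (-10)(5) − (-15)(-1) = -65
B→C: (-15)(8) − (-3)(5) = -105
C→D: (-3)(-12) − (3)(8) = 12
D→E: (3)(-9) − (-6)(-12) = -99
E→A: (-6)(-1) − (-10)(-9) = -84
Σ = -341
Area = |Σ|/2 = 170.5.
Hole:
Cross-terms: 17, 4, -24, 28  ⇒  Σ = 25
Area = |Σ|/2 = 12.5.
Net area = 170.5 − 12.5 = 158.

158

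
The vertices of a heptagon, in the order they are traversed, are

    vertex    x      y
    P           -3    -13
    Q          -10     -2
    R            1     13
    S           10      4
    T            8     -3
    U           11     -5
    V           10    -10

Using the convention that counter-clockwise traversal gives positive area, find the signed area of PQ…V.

Apply the shoelace formula: 2A = Σ (x_i·y_{i+1} − x_{i+1}·y_i), indices taken mod 7.
P→Q: (-3)(-2) − (-10)(-13) = -124
Q→R: (-10)(13) − (1)(-2) = -128
R→S: (1)(4) − (10)(13) = -126
S→T: (10)(-3) − (8)(4) = -62
T→U: (8)(-5) − (11)(-3) = -7
U→V: (11)(-10) − (10)(-5) = -60
V→P: (10)(-13) − (-3)(-10) = -160
Σ = -667
Signed area = Σ/2 = -333.5 (negative ⇒ clockwise traversal).

-333.5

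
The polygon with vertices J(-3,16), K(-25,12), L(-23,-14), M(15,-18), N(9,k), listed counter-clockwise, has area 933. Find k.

Write out the shoelace sum; only the two edges meeting at N involve k:
2·Area = [(15·k − 9·(-18)) + (9·16 − (-3)·k)] + 1614
       = 18·k + 1920 = 1866
⇒ k = -3.

-3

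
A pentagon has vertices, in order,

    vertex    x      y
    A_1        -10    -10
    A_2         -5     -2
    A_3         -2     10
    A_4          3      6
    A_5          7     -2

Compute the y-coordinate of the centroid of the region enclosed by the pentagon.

Apply the shoelace formula. First the cross-terms c_i = x_i·y_{i+1} − x_{i+1}·y_i:
  -30, -54, -42, -48, -90  ⇒  2A = -264, A = -132.
Then Σ (y_i + y_{i+1})·c_i = 144, so ȳ = 144 / (6·(-132)) = -2/11.

-2/11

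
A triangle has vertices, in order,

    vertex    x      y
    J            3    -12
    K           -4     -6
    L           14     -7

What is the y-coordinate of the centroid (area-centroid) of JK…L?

-25/3

Apply the surveyor's formula. First the cross-terms c_i = x_i·y_{i+1} − x_{i+1}·y_i:
  -66, 112, -147  ⇒  2A = -101, A = -50.5.
Then Σ (y_i + y_{i+1})·c_i = 2525, so ȳ = 2525 / (6·(-50.5)) = -25/3.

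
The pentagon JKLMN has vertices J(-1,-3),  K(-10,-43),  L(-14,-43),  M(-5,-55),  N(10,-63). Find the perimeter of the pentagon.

138

|JK| = √((-9)² + (-40)²) = √1681 = 41
|KL| = √((-4)² + (0)²) = √16 = 4
|LM| = √((9)² + (-12)²) = √225 = 15
|MN| = √((15)² + (-8)²) = √289 = 17
|NJ| = √((-11)² + (60)²) = √3721 = 61
Perimeter = 41 + 4 + 15 + 17 + 61 = 138.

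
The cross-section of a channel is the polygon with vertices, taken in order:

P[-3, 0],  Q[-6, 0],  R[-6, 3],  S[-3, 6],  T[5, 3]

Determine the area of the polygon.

Apply the surveyor's formula: 2A = Σ (x_i·y_{i+1} − x_{i+1}·y_i), indices taken mod 5.
Σ = (0) + (-18) + (-27) + (-39) + (9) = -75
Area = |Σ|/2 = 37.5.

37.5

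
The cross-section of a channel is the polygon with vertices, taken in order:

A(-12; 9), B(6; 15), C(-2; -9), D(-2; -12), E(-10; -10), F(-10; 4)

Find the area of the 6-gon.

Apply the shoelace (surveyor's) formula: 2A = Σ (x_i·y_{i+1} − x_{i+1}·y_i), indices taken mod 6.
Σ = (-234) + (-24) + (6) + (-100) + (-140) + (-42) = -534
Area = |Σ|/2 = 267.

267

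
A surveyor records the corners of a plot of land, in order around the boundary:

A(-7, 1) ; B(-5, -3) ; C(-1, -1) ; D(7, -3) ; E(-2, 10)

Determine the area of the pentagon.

85

Apply the shoelace formula: 2A = Σ (x_i·y_{i+1} − x_{i+1}·y_i), indices taken mod 5.
Σ = (26) + (2) + (10) + (64) + (68) = 170
Area = |Σ|/2 = 85.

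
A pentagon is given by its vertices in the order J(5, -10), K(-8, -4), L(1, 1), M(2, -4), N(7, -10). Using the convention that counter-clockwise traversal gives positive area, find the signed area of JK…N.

Apply the shoelace formula: 2A = Σ (x_i·y_{i+1} − x_{i+1}·y_i), indices taken mod 5.
Σ = (-100) + (-4) + (-6) + (8) + (-20) = -122
Signed area = Σ/2 = -61 (negative ⇒ clockwise traversal).

-61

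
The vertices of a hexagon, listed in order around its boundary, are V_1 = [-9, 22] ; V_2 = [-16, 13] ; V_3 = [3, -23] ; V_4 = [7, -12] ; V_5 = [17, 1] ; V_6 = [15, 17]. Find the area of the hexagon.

828.5

Apply the surveyor's formula: 2A = Σ (x_i·y_{i+1} − x_{i+1}·y_i), indices taken mod 6.
Σ = (235) + (329) + (125) + (211) + (274) + (483) = 1657
Area = |Σ|/2 = 828.5.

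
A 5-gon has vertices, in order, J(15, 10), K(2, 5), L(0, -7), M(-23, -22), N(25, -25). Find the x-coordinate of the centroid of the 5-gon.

Apply the shoelace (surveyor's) formula. First the cross-terms c_i = x_i·y_{i+1} − x_{i+1}·y_i:
  55, -14, -161, 1125, 625  ⇒  2A = 1630, A = 815.
Then Σ (x_i + x_{i+1})·c_i = 31860, so x̄ = 31860 / (6·815) = 1062/163.

1062/163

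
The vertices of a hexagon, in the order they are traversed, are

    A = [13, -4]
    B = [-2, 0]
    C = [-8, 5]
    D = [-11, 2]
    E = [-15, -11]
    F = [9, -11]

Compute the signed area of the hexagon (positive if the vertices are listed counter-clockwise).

271.5

Apply Gauss's area formula: 2A = Σ (x_i·y_{i+1} − x_{i+1}·y_i), indices taken mod 6.
A→B: (13)(0) − (-2)(-4) = -8
B→C: (-2)(5) − (-8)(0) = -10
C→D: (-8)(2) − (-11)(5) = 39
D→E: (-11)(-11) − (-15)(2) = 151
E→F: (-15)(-11) − (9)(-11) = 264
F→A: (9)(-4) − (13)(-11) = 107
Σ = 543
Signed area = Σ/2 = 271.5 (positive ⇒ counter-clockwise traversal).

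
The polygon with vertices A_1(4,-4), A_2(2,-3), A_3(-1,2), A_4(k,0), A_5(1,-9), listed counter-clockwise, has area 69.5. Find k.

Write out the shoelace sum; only the two edges meeting at A_4 involve k:
2·Area = [((-1)·0 − k·2) + (k·(-9) − 1·0)] + 29
       = -11·k + 29 = 139
⇒ k = -10.

-10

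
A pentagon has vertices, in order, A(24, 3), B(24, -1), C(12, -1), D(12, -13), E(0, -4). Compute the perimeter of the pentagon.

68

|AB| = √((0)² + (-4)²) = √16 = 4
|BC| = √((-12)² + (0)²) = √144 = 12
|CD| = √((0)² + (-12)²) = √144 = 12
|DE| = √((-12)² + (9)²) = √225 = 15
|EA| = √((24)² + (7)²) = √625 = 25
Perimeter = 4 + 12 + 12 + 15 + 25 = 68.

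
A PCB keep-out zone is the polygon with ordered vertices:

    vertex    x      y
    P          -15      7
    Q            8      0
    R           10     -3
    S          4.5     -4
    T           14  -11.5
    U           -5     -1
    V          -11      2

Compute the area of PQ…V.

Cross-terms: -56, -24, -26.5, 4.25, -71.5, -21, -47  ⇒  Σ = -241.75
Area = |Σ|/2 = 120.875.

120.875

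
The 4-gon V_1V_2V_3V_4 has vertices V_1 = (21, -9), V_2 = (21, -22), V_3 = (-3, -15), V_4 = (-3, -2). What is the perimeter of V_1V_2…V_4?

76

|V_1V_2| = √((0)² + (-13)²) = √169 = 13
|V_2V_3| = √((-24)² + (7)²) = √625 = 25
|V_3V_4| = √((0)² + (13)²) = √169 = 13
|V_4V_1| = √((24)² + (-7)²) = √625 = 25
Perimeter = 13 + 25 + 13 + 25 = 76.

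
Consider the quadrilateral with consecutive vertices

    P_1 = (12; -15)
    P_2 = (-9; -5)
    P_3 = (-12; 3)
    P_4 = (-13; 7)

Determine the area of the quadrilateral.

108

Apply the shoelace (surveyor's) formula: 2A = Σ (x_i·y_{i+1} − x_{i+1}·y_i), indices taken mod 4.
P_1→P_2: (12)(-5) − (-9)(-15) = -195
P_2→P_3: (-9)(3) − (-12)(-5) = -87
P_3→P_4: (-12)(7) − (-13)(3) = -45
P_4→P_1: (-13)(-15) − (12)(7) = 111
Σ = -216
Area = |Σ|/2 = 108.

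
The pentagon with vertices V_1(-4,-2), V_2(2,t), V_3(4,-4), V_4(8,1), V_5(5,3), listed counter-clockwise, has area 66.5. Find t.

-10

Write out the shoelace sum; only the two edges meeting at V_2 involve t:
2·Area = [((-4)·t − 2·(-2)) + (2·(-4) − 4·t)] + 57
       = -8·t + 53 = 133
⇒ t = -10.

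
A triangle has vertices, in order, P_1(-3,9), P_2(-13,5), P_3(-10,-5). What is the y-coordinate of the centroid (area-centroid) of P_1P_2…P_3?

3

Apply the shoelace formula. First the cross-terms c_i = x_i·y_{i+1} − x_{i+1}·y_i:
  102, 115, -105  ⇒  2A = 112, A = 56.
Then Σ (y_i + y_{i+1})·c_i = 1008, so ȳ = 1008 / (6·56) = 3.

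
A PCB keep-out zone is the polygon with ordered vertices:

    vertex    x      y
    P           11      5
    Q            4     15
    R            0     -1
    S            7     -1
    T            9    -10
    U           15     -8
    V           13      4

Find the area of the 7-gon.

175

Apply the surveyor's formula: 2A = Σ (x_i·y_{i+1} − x_{i+1}·y_i), indices taken mod 7.
Cross-terms: 145, -4, 7, -61, 78, 164, 21  ⇒  Σ = 350
Area = |Σ|/2 = 175.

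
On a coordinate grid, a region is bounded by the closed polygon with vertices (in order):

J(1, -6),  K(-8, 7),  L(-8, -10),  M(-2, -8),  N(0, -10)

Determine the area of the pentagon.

Cross-terms: -41, 136, 44, 20, 10  ⇒  Σ = 169
Area = |Σ|/2 = 84.5.

84.5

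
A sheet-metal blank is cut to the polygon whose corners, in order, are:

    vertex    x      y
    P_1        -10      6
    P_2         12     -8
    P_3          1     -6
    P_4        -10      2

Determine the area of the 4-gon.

77

Apply the shoelace formula: 2A = Σ (x_i·y_{i+1} − x_{i+1}·y_i), indices taken mod 4.
Σ = (8) + (-64) + (-58) + (-40) = -154
Area = |Σ|/2 = 77.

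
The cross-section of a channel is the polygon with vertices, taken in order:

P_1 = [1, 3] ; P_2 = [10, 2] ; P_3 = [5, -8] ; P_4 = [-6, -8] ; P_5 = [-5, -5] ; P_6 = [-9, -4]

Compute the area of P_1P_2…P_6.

132

Apply the shoelace formula: 2A = Σ (x_i·y_{i+1} − x_{i+1}·y_i), indices taken mod 6.
P_1→P_2: (1)(2) − (10)(3) = -28
P_2→P_3: (10)(-8) − (5)(2) = -90
P_3→P_4: (5)(-8) − (-6)(-8) = -88
P_4→P_5: (-6)(-5) − (-5)(-8) = -10
P_5→P_6: (-5)(-4) − (-9)(-5) = -25
P_6→P_1: (-9)(3) − (1)(-4) = -23
Σ = -264
Area = |Σ|/2 = 132.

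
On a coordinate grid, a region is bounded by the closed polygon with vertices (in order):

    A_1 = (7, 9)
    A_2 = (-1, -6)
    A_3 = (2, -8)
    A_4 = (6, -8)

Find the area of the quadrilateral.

Apply the surveyor's formula: 2A = Σ (x_i·y_{i+1} − x_{i+1}·y_i), indices taken mod 4.
Cross-terms: -33, 20, 32, 110  ⇒  Σ = 129
Area = |Σ|/2 = 64.5.

64.5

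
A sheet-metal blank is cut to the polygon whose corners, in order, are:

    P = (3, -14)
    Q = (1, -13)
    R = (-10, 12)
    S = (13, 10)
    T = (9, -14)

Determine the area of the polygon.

377.5

Apply the surveyor's formula: 2A = Σ (x_i·y_{i+1} − x_{i+1}·y_i), indices taken mod 5.
P→Q: (3)(-13) − (1)(-14) = -25
Q→R: (1)(12) − (-10)(-13) = -118
R→S: (-10)(10) − (13)(12) = -256
S→T: (13)(-14) − (9)(10) = -272
T→P: (9)(-14) − (3)(-14) = -84
Σ = -755
Area = |Σ|/2 = 377.5.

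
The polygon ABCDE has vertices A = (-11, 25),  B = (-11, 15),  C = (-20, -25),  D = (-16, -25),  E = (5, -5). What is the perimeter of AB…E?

118

|AB| = √((0)² + (-10)²) = √100 = 10
|BC| = √((-9)² + (-40)²) = √1681 = 41
|CD| = √((4)² + (0)²) = √16 = 4
|DE| = √((21)² + (20)²) = √841 = 29
|EA| = √((-16)² + (30)²) = √1156 = 34
Perimeter = 10 + 41 + 4 + 29 + 34 = 118.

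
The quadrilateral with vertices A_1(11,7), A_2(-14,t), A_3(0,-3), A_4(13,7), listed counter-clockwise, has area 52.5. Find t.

-8

Write out the shoelace sum; only the two edges meeting at A_2 involve t:
2·Area = [(11·t − (-14)·7) + ((-14)·(-3) − 0·t)] + 53
       = 11·t + 193 = 105
⇒ t = -8.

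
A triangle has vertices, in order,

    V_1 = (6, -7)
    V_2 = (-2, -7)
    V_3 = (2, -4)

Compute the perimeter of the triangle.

|V_1V_2| = √((-8)² + (0)²) = √64 = 8
|V_2V_3| = √((4)² + (3)²) = √25 = 5
|V_3V_1| = √((4)² + (-3)²) = √25 = 5
Perimeter = 8 + 5 + 5 = 18.

18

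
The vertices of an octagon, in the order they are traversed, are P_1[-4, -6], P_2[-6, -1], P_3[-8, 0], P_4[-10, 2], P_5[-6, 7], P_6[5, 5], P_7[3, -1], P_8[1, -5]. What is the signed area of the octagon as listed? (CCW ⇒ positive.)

-119.5

Cross-terms: -32, -8, -16, -58, -65, -20, -14, -26  ⇒  Σ = -239
Signed area = Σ/2 = -119.5 (negative ⇒ clockwise traversal).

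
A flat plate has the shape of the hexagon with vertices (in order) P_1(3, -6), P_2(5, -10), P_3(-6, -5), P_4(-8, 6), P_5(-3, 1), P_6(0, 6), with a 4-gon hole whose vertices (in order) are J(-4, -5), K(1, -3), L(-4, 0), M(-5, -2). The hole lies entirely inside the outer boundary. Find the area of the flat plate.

78.5

Outer boundary:
Σ = (0) + (-85) + (-76) + (10) + (-18) + (-18) = -187
Area = |Σ|/2 = 93.5.
Hole:
Apply Gauss's area formula: 2A = Σ (x_i·y_{i+1} − x_{i+1}·y_i), indices taken mod 4.
Cross-terms: 17, -12, 8, 17  ⇒  Σ = 30
Area = |Σ|/2 = 15.
Net area = 93.5 − 15 = 78.5.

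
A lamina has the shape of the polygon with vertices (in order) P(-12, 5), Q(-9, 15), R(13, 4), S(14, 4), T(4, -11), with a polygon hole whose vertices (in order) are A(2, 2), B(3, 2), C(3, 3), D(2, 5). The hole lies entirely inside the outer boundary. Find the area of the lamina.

Outer boundary:
Apply Gauss's area formula: 2A = Σ (x_i·y_{i+1} − x_{i+1}·y_i), indices taken mod 5.
Σ = (-135) + (-231) + (-4) + (-170) + (-112) = -652
Area = |Σ|/2 = 326.
Hole:
A→B: (2)(2) − (3)(2) = -2
B→C: (3)(3) − (3)(2) = 3
C→D: (3)(5) − (2)(3) = 9
D→A: (2)(2) − (2)(5) = -6
Σ = 4
Area = |Σ|/2 = 2.
Net area = 326 − 2 = 324.

324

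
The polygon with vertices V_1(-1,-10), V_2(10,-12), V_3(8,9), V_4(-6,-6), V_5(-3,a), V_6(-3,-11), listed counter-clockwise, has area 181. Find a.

-8

The doubled signed area Σ (x_i y_{i+1} − x_{i+1} y_i) is linear in a.
With a=0 it equals 338; the coefficient of a is -3 (from the two edges through V_5).
So -3·a + 338 = 2·181 = 362 ⇒ a = -8.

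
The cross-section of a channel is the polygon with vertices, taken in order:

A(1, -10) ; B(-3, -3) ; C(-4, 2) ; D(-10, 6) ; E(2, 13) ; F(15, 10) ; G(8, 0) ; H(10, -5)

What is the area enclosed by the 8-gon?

Apply the shoelace formula: 2A = Σ (x_i·y_{i+1} − x_{i+1}·y_i), indices taken mod 8.
Σ = (-33) + (-18) + (-4) + (-142) + (-175) + (-80) + (-40) + (-95) = -587
Area = |Σ|/2 = 293.5.

293.5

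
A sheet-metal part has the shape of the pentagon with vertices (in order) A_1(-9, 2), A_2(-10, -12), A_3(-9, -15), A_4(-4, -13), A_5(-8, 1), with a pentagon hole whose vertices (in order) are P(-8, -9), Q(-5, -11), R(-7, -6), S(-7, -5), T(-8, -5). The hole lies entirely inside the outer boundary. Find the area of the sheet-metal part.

Outer boundary:
Apply the shoelace (surveyor's) formula: 2A = Σ (x_i·y_{i+1} − x_{i+1}·y_i), indices taken mod 5.
Σ = (128) + (42) + (57) + (-108) + (-7) = 112
Area = |Σ|/2 = 56.
Hole:
Apply the shoelace formula: 2A = Σ (x_i·y_{i+1} − x_{i+1}·y_i), indices taken mod 5.
Σ = (43) + (-47) + (-7) + (-5) + (32) = 16
Area = |Σ|/2 = 8.
Net area = 56 − 8 = 48.

48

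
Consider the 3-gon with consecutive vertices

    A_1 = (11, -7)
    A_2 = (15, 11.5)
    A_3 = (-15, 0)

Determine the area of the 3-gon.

Σ = (231.5) + (172.5) + (105) = 509
Area = |Σ|/2 = 254.5.

254.5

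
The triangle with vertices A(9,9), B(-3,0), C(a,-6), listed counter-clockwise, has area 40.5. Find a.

-2

The doubled signed area Σ (x_i y_{i+1} − x_{i+1} y_i) is linear in a.
With a=0 it equals 99; the coefficient of a is 9 (from the two edges through C).
So 9·a + 99 = 2·40.5 = 81 ⇒ a = -2.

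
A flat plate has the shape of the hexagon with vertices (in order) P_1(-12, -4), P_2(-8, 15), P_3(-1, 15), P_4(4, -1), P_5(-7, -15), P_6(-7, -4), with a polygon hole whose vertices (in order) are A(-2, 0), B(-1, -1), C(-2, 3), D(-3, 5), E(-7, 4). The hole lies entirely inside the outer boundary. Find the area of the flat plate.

Outer boundary:
Apply the shoelace formula: 2A = Σ (x_i·y_{i+1} − x_{i+1}·y_i), indices taken mod 6.
Σ = (-212) + (-105) + (-59) + (-67) + (-77) + (-20) = -540
Area = |Σ|/2 = 270.
Hole:
Apply the surveyor's formula: 2A = Σ (x_i·y_{i+1} − x_{i+1}·y_i), indices taken mod 5.
A→B: (-2)(-1) − (-1)(0) = 2
B→C: (-1)(3) − (-2)(-1) = -5
C→D: (-2)(5) − (-3)(3) = -1
D→E: (-3)(4) − (-7)(5) = 23
E→A: (-7)(0) − (-2)(4) = 8
Σ = 27
Area = |Σ|/2 = 13.5.
Net area = 270 − 13.5 = 256.5.

256.5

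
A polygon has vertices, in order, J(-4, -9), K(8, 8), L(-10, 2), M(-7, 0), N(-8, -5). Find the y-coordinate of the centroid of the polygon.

Apply the shoelace (surveyor's) formula. First the cross-terms c_i = x_i·y_{i+1} − x_{i+1}·y_i:
  40, 96, 14, 35, 52  ⇒  2A = 237, A = 118.5.
Then Σ (y_i + y_{i+1})·c_i = 45, so ȳ = 45 / (6·118.5) = 5/79.

5/79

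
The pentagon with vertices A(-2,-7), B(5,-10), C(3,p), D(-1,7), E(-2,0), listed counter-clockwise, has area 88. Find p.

7

Write out the shoelace sum; only the two edges meeting at C involve p:
2·Area = [(5·p − 3·(-10)) + (3·7 − (-1)·p)] + 83
       = 6·p + 134 = 176
⇒ p = 7.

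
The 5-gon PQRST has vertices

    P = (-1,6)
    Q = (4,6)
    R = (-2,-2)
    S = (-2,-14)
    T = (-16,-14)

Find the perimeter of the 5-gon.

66

|PQ| = √((5)² + (0)²) = √25 = 5
|QR| = √((-6)² + (-8)²) = √100 = 10
|RS| = √((0)² + (-12)²) = √144 = 12
|ST| = √((-14)² + (0)²) = √196 = 14
|TP| = √((15)² + (20)²) = √625 = 25
Perimeter = 5 + 10 + 12 + 14 + 25 = 66.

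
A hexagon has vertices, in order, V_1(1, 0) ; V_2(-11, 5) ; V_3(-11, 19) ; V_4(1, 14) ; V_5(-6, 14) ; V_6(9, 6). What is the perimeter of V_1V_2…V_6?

|V_1V_2| = √((-12)² + (5)²) = √169 = 13
|V_2V_3| = √((0)² + (14)²) = √196 = 14
|V_3V_4| = √((12)² + (-5)²) = √169 = 13
|V_4V_5| = √((-7)² + (0)²) = √49 = 7
|V_5V_6| = √((15)² + (-8)²) = √289 = 17
|V_6V_1| = √((-8)² + (-6)²) = √100 = 10
Perimeter = 13 + 14 + 13 + 7 + 17 + 10 = 74.

74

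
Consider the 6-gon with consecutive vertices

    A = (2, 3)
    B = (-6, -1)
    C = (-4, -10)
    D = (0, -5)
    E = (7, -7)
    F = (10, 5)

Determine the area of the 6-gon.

126

Apply the shoelace formula: 2A = Σ (x_i·y_{i+1} − x_{i+1}·y_i), indices taken mod 6.
Σ = (16) + (56) + (20) + (35) + (105) + (20) = 252
Area = |Σ|/2 = 126.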